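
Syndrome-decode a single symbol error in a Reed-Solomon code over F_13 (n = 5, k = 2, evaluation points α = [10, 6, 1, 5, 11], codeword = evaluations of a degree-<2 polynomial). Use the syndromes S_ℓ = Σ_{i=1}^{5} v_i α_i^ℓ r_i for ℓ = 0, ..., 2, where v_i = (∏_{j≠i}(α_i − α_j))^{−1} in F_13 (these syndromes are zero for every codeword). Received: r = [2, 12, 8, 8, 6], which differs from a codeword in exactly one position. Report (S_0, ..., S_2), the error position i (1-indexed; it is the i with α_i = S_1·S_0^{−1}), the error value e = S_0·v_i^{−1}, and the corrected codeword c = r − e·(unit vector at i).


S = (7, 7, 7), error at position 3, error magnitude e = 3, c = [2, 12, 5, 8, 6].

Step 1: column multipliers v_i = (∏_{j≠i}(α_i − α_j))^{−1} mod 13.
  i = 1 (α = 10): (10−6)(10−1)(10−5)(10−11) = 4·9·5·(−1) = −180 ≡ 2, so v_1 = 2^{−1} = 7 (mod 13).
  i = 2 (α = 6): (6−10)(6−1)(6−5)(6−11) = (−4)·5·1·(−5) = 100 ≡ 9, so v_2 = 9^{−1} = 3 (mod 13).
  i = 3 (α = 1): (1−10)(1−6)(1−5)(1−11) = (−9)·(−5)·(−4)·(−10) = 1800 ≡ 6, so v_3 = 6^{−1} = 11 (mod 13).
  i = 4 (α = 5): (5−10)(5−6)(5−1)(5−11) = (−5)·(−1)·4·(−6) = −120 ≡ 10, so v_4 = 10^{−1} = 4 (mod 13).
  i = 5 (α = 11): (11−10)(11−6)(11−1)(11−5) = 1·5·10·6 = 300 ≡ 1, so v_5 = 1^{−1} = 1 (mod 13).
  v = [7, 3, 11, 4, 1].
Step 2: syndromes of r = [2, 12, 8, 8, 6] (all sums mod 13).
  S_0 = Σ v_i r_i = 7·2 + 3·12 + 11·8 + 4·8 + 1·6 = 176 ≡ 7.
  S_1 = Σ v_i α_i r_i = 7·10·2 + 3·6·12 + 11·1·8 + 4·5·8 + 1·11·6 = 670 ≡ 7.
  α_i^2 mod 13 = [9, 10, 1, 12, 4].
  S_2 = Σ v_i α_i^2 r_i = 7·9·2 + 3·10·12 + 11·1·8 + 4·12·8 + 1·4·6 = 982 ≡ 7.
  S = (7, 7, 7) ≠ 0, so r is not a codeword (an error is present).
Step 3: locate the error. For a single error e at position i, S_ℓ = v_i·e·α_i^ℓ, so α_err = S_1/S_0.
  S_0^{−1} = 7^{−1} = 2 (mod 13), so α_err = 7·2 = 14 ≡ 1 = α_3. Error position i = 3.
  Consistency check: S_2/S_1 = 7·2 = 14 ≡ 1 = α_err ✓ (single-error assumption holds).
Step 4: error magnitude e = S_0/v_3 = S_0·∏_{j≠3}(α_3 − α_j) = 7·6 = 42 ≡ 3 (mod 13).
Step 5: correct position 3: c_3 = r_3 − e = 8 − 3 ≡ 5 (mod 13). Hence c = [2, 12, 5, 8, 6].
  Check: interpolating c through the α_i gives m(x) = 1 + 4·x (degree < 2) with m(α_i) = c_i for every i, so c is indeed a codeword.


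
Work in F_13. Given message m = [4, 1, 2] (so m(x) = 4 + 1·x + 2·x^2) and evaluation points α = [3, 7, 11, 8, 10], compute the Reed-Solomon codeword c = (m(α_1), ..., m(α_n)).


c = [12, 5, 10, 10, 6]

Message polynomial: m(x) = 4 + 1·x + 2·x^2 (mod 13).
For each evaluation point α_i, compute m(α_i) mod 13:
  α_1 = 3: Horner steps 2 → 7 → 12, so m(3) = 12.
  α_2 = 7: Horner steps 2 → 2 → 5, so m(7) = 5.
  α_3 = 11: Horner steps 2 → 10 → 10, so m(11) = 10.
  α_4 = 8: Horner steps 2 → 4 → 10, so m(8) = 10.
  α_5 = 10: Horner steps 2 → 8 → 6, so m(10) = 6.
Codeword c = [12, 5, 10, 10, 6] ∈ F_13^5.


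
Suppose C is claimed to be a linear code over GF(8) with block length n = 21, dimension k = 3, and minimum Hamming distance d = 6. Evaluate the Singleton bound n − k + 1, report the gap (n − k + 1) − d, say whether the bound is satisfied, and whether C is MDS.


Singleton RHS = n − k + 1 = 19, slack = 13, bound satisfied, not MDS.

Singleton bound: d ≤ n − k + 1.
Here n = 21, k = 3, so n − k + 1 = 19.
Given d = 6, check d ≤ 19: YES.
Slack = (n − k + 1) − d = 13.
The code is NOT MDS (slack = 13 > 0).
Description: the claimed parameters are [21, 3, 6]_8; such a code would be non-MDS.


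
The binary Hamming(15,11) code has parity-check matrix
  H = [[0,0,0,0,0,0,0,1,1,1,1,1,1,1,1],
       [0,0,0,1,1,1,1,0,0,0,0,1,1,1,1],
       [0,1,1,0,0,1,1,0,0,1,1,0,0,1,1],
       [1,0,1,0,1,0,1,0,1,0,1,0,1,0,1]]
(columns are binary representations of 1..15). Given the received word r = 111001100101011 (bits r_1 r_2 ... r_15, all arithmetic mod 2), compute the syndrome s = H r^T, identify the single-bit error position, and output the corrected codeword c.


s = (0, 1, 1, 0)^T, error position = 6, corrected codeword c = 111000100101011

Compute s = H r^T mod 2 one row at a time:
  s_1 = 0 + 0 + 1 + 0 + 1 + 0 + 1 + 1 = 4 ≡ 0 (mod 2).
  s_2 = 0 + 0 + 1 + 1 + 1 + 0 + 1 + 1 = 5 ≡ 1 (mod 2).
  s_3 = 1 + 1 + 1 + 1 + 1 + 0 + 1 + 1 = 7 ≡ 1 (mod 2).
  s_4 = 1 + 1 + 0 + 1 + 0 + 0 + 0 + 1 = 4 ≡ 0 (mod 2).
s = (0, 1, 1, 0)^T — this equals column 6 of H (binary 0110), so error is at position 6.
Correct: flip bit 6 of r = 111001100101011 to get c = 111000100101011.


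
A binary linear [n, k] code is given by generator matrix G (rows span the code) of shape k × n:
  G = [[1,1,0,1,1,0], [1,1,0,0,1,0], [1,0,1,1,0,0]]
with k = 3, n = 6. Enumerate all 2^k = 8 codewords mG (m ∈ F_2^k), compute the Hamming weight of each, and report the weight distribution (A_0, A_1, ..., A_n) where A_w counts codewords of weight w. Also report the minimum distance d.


Weight distribution: A_0 = 1, A_1 = 1, A_2 = 1, A_3 = 3, A_4 = 2. Minimum distance d = 1.

Enumerate all 2^3 = 8 messages m ∈ F_2^3.
For each, compute codeword c = mG in F_2^6, then tally its weight.
  m = 000 → c = 000000, weight = 0.
  m = 100 → c = 110110, weight = 4.
  m = 010 → c = 110010, weight = 3.
  m = 110 → c = 000100, weight = 1.
  m = 001 → c = 101100, weight = 3.
  m = 101 → c = 011010, weight = 3.
  m = 011 → c = 011110, weight = 4.
  m = 111 → c = 101000, weight = 2.
Tally weights:
  weight 0: 1 codewords.
  weight 1: 1 codewords.
  weight 2: 1 codewords.
  weight 3: 3 codewords.
  weight 4: 2 codewords.
Minimum distance d = smallest w > 0 with A_w > 0 = 1.
Sanity: Σ A_w = 8 = 2^3 = 8 ✓.


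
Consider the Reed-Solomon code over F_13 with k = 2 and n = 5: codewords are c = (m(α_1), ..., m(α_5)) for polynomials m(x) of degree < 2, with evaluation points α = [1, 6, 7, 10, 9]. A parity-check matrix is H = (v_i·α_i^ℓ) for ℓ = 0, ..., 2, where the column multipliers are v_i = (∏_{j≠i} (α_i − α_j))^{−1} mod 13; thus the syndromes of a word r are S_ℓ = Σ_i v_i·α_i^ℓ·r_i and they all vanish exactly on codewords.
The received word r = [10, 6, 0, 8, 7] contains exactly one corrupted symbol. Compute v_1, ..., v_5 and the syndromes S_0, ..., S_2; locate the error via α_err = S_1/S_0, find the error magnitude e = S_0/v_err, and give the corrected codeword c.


S = (8, 7, 11), error at position 5, error magnitude e = 6, c = [10, 6, 0, 8, 1].

Step 1: column multipliers v_i = (∏_{j≠i}(α_i − α_j))^{−1} mod 13.
  i = 1 (α = 1): (1−6)(1−7)(1−10)(1−9) = (−5)·(−6)·(−9)·(−8) = 2160 ≡ 2, so v_1 = 2^{−1} = 7 (mod 13).
  i = 2 (α = 6): (6−1)(6−7)(6−10)(6−9) = 5·(−1)·(−4)·(−3) = −60 ≡ 5, so v_2 = 5^{−1} = 8 (mod 13).
  i = 3 (α = 7): (7−1)(7−6)(7−10)(7−9) = 6·1·(−3)·(−2) = 36 ≡ 10, so v_3 = 10^{−1} = 4 (mod 13).
  i = 4 (α = 10): (10−1)(10−6)(10−7)(10−9) = 9·4·3·1 = 108 ≡ 4, so v_4 = 4^{−1} = 10 (mod 13).
  i = 5 (α = 9): (9−1)(9−6)(9−7)(9−10) = 8·3·2·(−1) = −48 ≡ 4, so v_5 = 4^{−1} = 10 (mod 13).
  v = [7, 8, 4, 10, 10].
Step 2: syndromes of r = [10, 6, 0, 8, 7] (all sums mod 13).
  S_0 = Σ v_i r_i = 7·10 + 8·6 + 4·0 + 10·8 + 10·7 = 268 ≡ 8.
  S_1 = Σ v_i α_i r_i = 7·1·10 + 8·6·6 + 4·7·0 + 10·10·8 + 10·9·7 = 1788 ≡ 7.
  α_i^2 mod 13 = [1, 10, 10, 9, 3].
  S_2 = Σ v_i α_i^2 r_i = 7·1·10 + 8·10·6 + 4·10·0 + 10·9·8 + 10·3·7 = 1480 ≡ 11.
  S = (8, 7, 11) ≠ 0, so r is not a codeword (an error is present).
Step 3: locate the error. For a single error e at position i, S_ℓ = v_i·e·α_i^ℓ, so α_err = S_1/S_0.
  S_0^{−1} = 8^{−1} = 5 (mod 13), so α_err = 7·5 = 35 ≡ 9 = α_5. Error position i = 5.
  Consistency check: S_2/S_1 = 11·2 = 22 ≡ 9 = α_err ✓ (single-error assumption holds).
Step 4: error magnitude e = S_0/v_5 = S_0·∏_{j≠5}(α_5 − α_j) = 8·4 = 32 ≡ 6 (mod 13).
Step 5: correct position 5: c_5 = r_5 − e = 7 − 6 ≡ 1 (mod 13). Hence c = [10, 6, 0, 8, 1].
  Check: interpolating c through the α_i gives m(x) = 3 + 7·x (degree < 2) with m(α_i) = c_i for every i, so c is indeed a codeword.


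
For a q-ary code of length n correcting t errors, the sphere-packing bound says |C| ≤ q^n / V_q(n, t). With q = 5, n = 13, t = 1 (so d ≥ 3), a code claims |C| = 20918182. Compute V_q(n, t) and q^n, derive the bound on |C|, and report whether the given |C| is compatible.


V_q(n, t) = 53, q^n = 1220703125, Hamming bound = 23032134, |C| = 20918182 ≤ bound (satisfied).

Step 1: Compute V_q(n, t) = Σ_{j=0}^1 C(n, j) (q−1)^j.
  j = 0: C(13,0)·(4)^0 = 1·1 = 1.
  j = 1: C(13,1)·(4)^1 = 13·4 = 52.
  V_q(n, t) = 1 + 52 = 53.
Step 2: q^n = 5^13 = 1220703125.
Step 3: Hamming bound ⌊q^n / V_q(n,t)⌋ = ⌊1220703125/53⌋ = 23032134.
Step 4: Compare |C| = 20918182 to 23032134: satisfied.
The claimed |C| lies below the Hamming bound.


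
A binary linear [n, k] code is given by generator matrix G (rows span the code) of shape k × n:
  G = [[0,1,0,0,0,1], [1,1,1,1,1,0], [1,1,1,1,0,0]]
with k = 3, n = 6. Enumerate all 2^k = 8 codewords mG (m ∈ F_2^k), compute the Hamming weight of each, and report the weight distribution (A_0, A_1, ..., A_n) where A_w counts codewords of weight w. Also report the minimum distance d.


Weight distribution: A_0 = 1, A_1 = 1, A_2 = 1, A_3 = 1, A_4 = 2, A_5 = 2. Minimum distance d = 1.

Enumerate all 2^3 = 8 messages m ∈ F_2^3.
For each, compute codeword c = mG in F_2^6, then tally its weight.
  m = 000 → c = 000000, weight = 0.
  m = 100 → c = 010001, weight = 2.
  m = 010 → c = 111110, weight = 5.
  m = 110 → c = 101111, weight = 5.
  m = 001 → c = 111100, weight = 4.
  m = 101 → c = 101101, weight = 4.
  m = 011 → c = 000010, weight = 1.
  m = 111 → c = 010011, weight = 3.
Tally weights:
  weight 0: 1 codewords.
  weight 1: 1 codewords.
  weight 2: 1 codewords.
  weight 3: 1 codewords.
  weight 4: 2 codewords.
  weight 5: 2 codewords.
Minimum distance d = smallest w > 0 with A_w > 0 = 1.
Sanity: Σ A_w = 8 = 2^3 = 8 ✓.


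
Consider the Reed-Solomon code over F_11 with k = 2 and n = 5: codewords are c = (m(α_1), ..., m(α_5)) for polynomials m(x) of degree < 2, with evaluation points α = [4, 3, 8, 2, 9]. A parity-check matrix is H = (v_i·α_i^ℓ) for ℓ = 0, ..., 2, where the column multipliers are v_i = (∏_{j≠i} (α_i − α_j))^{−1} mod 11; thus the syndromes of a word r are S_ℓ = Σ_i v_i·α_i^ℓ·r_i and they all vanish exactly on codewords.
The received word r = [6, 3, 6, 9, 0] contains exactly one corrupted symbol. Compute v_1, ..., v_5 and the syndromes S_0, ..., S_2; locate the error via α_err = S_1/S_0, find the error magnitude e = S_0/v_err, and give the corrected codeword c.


S = (6, 2, 8), error at position 1, error magnitude e = 9, c = [8, 3, 6, 9, 0].

Step 1: column multipliers v_i = (∏_{j≠i}(α_i − α_j))^{−1} mod 11.
  i = 1 (α = 4): (4−3)(4−8)(4−2)(4−9) = 1·(−4)·2·(−5) = 40 ≡ 7, so v_1 = 7^{−1} = 8 (mod 11).
  i = 2 (α = 3): (3−4)(3−8)(3−2)(3−9) = (−1)·(−5)·1·(−6) = −30 ≡ 3, so v_2 = 3^{−1} = 4 (mod 11).
  i = 3 (α = 8): (8−4)(8−3)(8−2)(8−9) = 4·5·6·(−1) = −120 ≡ 1, so v_3 = 1^{−1} = 1 (mod 11).
  i = 4 (α = 2): (2−4)(2−3)(2−8)(2−9) = (−2)·(−1)·(−6)·(−7) = 84 ≡ 7, so v_4 = 7^{−1} = 8 (mod 11).
  i = 5 (α = 9): (9−4)(9−3)(9−8)(9−2) = 5·6·1·7 = 210 ≡ 1, so v_5 = 1^{−1} = 1 (mod 11).
  v = [8, 4, 1, 8, 1].
Step 2: syndromes of r = [6, 3, 6, 9, 0] (all sums mod 11).
  S_0 = Σ v_i r_i = 8·6 + 4·3 + 1·6 + 8·9 + 1·0 = 138 ≡ 6.
  S_1 = Σ v_i α_i r_i = 8·4·6 + 4·3·3 + 1·8·6 + 8·2·9 + 1·9·0 = 420 ≡ 2.
  α_i^2 mod 11 = [5, 9, 9, 4, 4].
  S_2 = Σ v_i α_i^2 r_i = 8·5·6 + 4·9·3 + 1·9·6 + 8·4·9 + 1·4·0 = 690 ≡ 8.
  S = (6, 2, 8) ≠ 0, so r is not a codeword (an error is present).
Step 3: locate the error. For a single error e at position i, S_ℓ = v_i·e·α_i^ℓ, so α_err = S_1/S_0.
  S_0^{−1} = 6^{−1} = 2 (mod 11), so α_err = 2·2 = 4 ≡ 4 = α_1. Error position i = 1.
  Consistency check: S_2/S_1 = 8·6 = 48 ≡ 4 = α_err ✓ (single-error assumption holds).
Step 4: error magnitude e = S_0/v_1 = S_0·∏_{j≠1}(α_1 − α_j) = 6·7 = 42 ≡ 9 (mod 11).
Step 5: correct position 1: c_1 = r_1 − e = 6 − 9 ≡ 8 (mod 11). Hence c = [8, 3, 6, 9, 0].
  Check: interpolating c through the α_i gives m(x) = 10 + 5·x (degree < 2) with m(α_i) = c_i for every i, so c is indeed a codeword.


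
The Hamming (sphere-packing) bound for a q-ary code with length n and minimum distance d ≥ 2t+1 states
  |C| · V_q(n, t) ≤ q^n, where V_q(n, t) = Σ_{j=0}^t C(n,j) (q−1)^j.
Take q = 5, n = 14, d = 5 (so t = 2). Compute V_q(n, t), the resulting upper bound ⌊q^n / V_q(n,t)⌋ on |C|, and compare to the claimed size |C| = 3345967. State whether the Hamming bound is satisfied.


V_q(n, t) = 1513, q^n = 6103515625, Hamming bound = 4034048, |C| = 3345967 ≤ bound (satisfied).

Step 1: Compute V_q(n, t) = Σ_{j=0}^2 C(n, j) (q−1)^j.
  j = 0: C(14,0)·(4)^0 = 1·1 = 1.
  j = 1: C(14,1)·(4)^1 = 14·4 = 56.
  j = 2: C(14,2)·(4)^2 = 91·16 = 1456.
  V_q(n, t) = 1 + 56 + 1456 = 1513.
Step 2: q^n = 5^14 = 6103515625.
Step 3: Hamming bound ⌊q^n / V_q(n,t)⌋ = ⌊6103515625/1513⌋ = 4034048.
Step 4: Compare |C| = 3345967 to 4034048: satisfied.
The claimed |C| lies below the Hamming bound.


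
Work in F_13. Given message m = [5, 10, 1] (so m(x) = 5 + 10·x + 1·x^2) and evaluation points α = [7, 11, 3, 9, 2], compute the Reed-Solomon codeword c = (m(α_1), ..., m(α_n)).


c = [7, 2, 5, 7, 3]

Message polynomial: m(x) = 5 + 10·x + 1·x^2 (mod 13).
For each evaluation point α_i, compute m(α_i) mod 13:
  α_1 = 7: Horner steps 1 → 4 → 7, so m(7) = 7.
  α_2 = 11: Horner steps 1 → 8 → 2, so m(11) = 2.
  α_3 = 3: Horner steps 1 → 0 → 5, so m(3) = 5.
  α_4 = 9: Horner steps 1 → 6 → 7, so m(9) = 7.
  α_5 = 2: Horner steps 1 → 12 → 3, so m(2) = 3.
Codeword c = [7, 2, 5, 7, 3] ∈ F_13^5.


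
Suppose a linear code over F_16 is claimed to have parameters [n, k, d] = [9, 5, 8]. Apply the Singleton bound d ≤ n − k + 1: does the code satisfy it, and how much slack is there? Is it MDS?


Singleton RHS = n − k + 1 = 5, slack = -3, bound violated (no such code; not MDS).

Singleton bound: d ≤ n − k + 1.
Here n = 9, k = 5, so n − k + 1 = 5.
Given d = 8, check d ≤ 5: NO.
Slack = (n − k + 1) − d = -3.
The slack is negative: d = 8 exceeds n − k + 1 = 5 by 3, so the Singleton bound is violated and no linear [9, 5, 8]_16 code can exist. In particular it is not MDS (MDS requires d = n − k + 1 exactly).
Description: the claimed parameters are [9, 5, 8]_16; such a code would be impossible (violates the Singleton bound).


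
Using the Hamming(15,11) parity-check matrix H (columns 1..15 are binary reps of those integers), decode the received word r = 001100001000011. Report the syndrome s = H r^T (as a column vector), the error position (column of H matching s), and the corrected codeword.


s = (1, 1, 1, 1)^T, error position = 15, corrected codeword c = 001100001000010

Compute s = H r^T mod 2 one row at a time:
  s_1 = 0 + 1 + 0 + 0 + 0 + 0 + 1 + 1 = 3 ≡ 1 (mod 2).
  s_2 = 1 + 0 + 0 + 0 + 0 + 0 + 1 + 1 = 3 ≡ 1 (mod 2).
  s_3 = 0 + 1 + 0 + 0 + 0 + 0 + 1 + 1 = 3 ≡ 1 (mod 2).
  s_4 = 0 + 1 + 0 + 0 + 1 + 0 + 0 + 1 = 3 ≡ 1 (mod 2).
s = (1, 1, 1, 1)^T — this equals column 15 of H (binary 1111), so error is at position 15.
Correct: flip bit 15 of r = 001100001000011 to get c = 001100001000010.


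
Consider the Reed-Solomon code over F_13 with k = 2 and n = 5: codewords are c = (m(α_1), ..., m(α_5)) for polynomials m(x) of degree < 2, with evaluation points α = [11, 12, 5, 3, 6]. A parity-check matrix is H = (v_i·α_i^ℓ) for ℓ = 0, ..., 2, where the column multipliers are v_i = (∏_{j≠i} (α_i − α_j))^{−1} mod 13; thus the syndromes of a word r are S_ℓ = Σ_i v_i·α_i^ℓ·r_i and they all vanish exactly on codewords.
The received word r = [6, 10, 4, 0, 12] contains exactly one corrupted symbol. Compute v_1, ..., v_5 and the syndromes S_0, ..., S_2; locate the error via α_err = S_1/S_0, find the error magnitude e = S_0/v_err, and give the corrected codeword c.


S = (5, 12, 8), error at position 3, error magnitude e = 9, c = [6, 10, 8, 0, 12].

Step 1: column multipliers v_i = (∏_{j≠i}(α_i − α_j))^{−1} mod 13.
  i = 1 (α = 11): (11−12)(11−5)(11−3)(11−6) = (−1)·6·8·5 = −240 ≡ 7, so v_1 = 7^{−1} = 2 (mod 13).
  i = 2 (α = 12): (12−11)(12−5)(12−3)(12−6) = 1·7·9·6 = 378 ≡ 1, so v_2 = 1^{−1} = 1 (mod 13).
  i = 3 (α = 5): (5−11)(5−12)(5−3)(5−6) = (−6)·(−7)·2·(−1) = −84 ≡ 7, so v_3 = 7^{−1} = 2 (mod 13).
  i = 4 (α = 3): (3−11)(3−12)(3−5)(3−6) = (−8)·(−9)·(−2)·(−3) = 432 ≡ 3, so v_4 = 3^{−1} = 9 (mod 13).
  i = 5 (α = 6): (6−11)(6−12)(6−5)(6−3) = (−5)·(−6)·1·3 = 90 ≡ 12, so v_5 = 12^{−1} = 12 (mod 13).
  v = [2, 1, 2, 9, 12].
Step 2: syndromes of r = [6, 10, 4, 0, 12] (all sums mod 13).
  S_0 = Σ v_i r_i = 2·6 + 1·10 + 2·4 + 9·0 + 12·12 = 174 ≡ 5.
  S_1 = Σ v_i α_i r_i = 2·11·6 + 1·12·10 + 2·5·4 + 9·3·0 + 12·6·12 = 1156 ≡ 12.
  α_i^2 mod 13 = [4, 1, 12, 9, 10].
  S_2 = Σ v_i α_i^2 r_i = 2·4·6 + 1·1·10 + 2·12·4 + 9·9·0 + 12·10·12 = 1594 ≡ 8.
  S = (5, 12, 8) ≠ 0, so r is not a codeword (an error is present).
Step 3: locate the error. For a single error e at position i, S_ℓ = v_i·e·α_i^ℓ, so α_err = S_1/S_0.
  S_0^{−1} = 5^{−1} = 8 (mod 13), so α_err = 12·8 = 96 ≡ 5 = α_3. Error position i = 3.
  Consistency check: S_2/S_1 = 8·12 = 96 ≡ 5 = α_err ✓ (single-error assumption holds).
Step 4: error magnitude e = S_0/v_3 = S_0·∏_{j≠3}(α_3 − α_j) = 5·7 = 35 ≡ 9 (mod 13).
Step 5: correct position 3: c_3 = r_3 − e = 4 − 9 ≡ 8 (mod 13). Hence c = [6, 10, 8, 0, 12].
  Check: interpolating c through the α_i gives m(x) = 1 + 4·x (degree < 2) with m(α_i) = c_i for every i, so c is indeed a codeword.


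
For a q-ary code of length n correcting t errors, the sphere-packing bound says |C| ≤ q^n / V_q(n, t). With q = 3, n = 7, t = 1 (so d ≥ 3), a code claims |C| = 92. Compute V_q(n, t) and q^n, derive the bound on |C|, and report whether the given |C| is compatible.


V_q(n, t) = 15, q^n = 2187, Hamming bound = 145, |C| = 92 ≤ bound (satisfied).

Step 1: Compute V_q(n, t) = Σ_{j=0}^1 C(n, j) (q−1)^j.
  j = 0: C(7,0)·(2)^0 = 1·1 = 1.
  j = 1: C(7,1)·(2)^1 = 7·2 = 14.
  V_q(n, t) = 1 + 14 = 15.
Step 2: q^n = 3^7 = 2187.
Step 3: Hamming bound ⌊q^n / V_q(n,t)⌋ = ⌊2187/15⌋ = 145.
Step 4: Compare |C| = 92 to 145: satisfied.
The claimed |C| lies below the Hamming bound.


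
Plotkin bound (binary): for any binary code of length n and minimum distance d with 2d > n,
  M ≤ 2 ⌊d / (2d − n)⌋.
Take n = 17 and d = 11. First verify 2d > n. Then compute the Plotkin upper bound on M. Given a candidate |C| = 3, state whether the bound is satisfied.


Plotkin bound M ≤ 4; given |C| = 3 ≤ bound (satisfied).

Check applicability: 2d = 22, n = 17.
2d − n = 5 > 0, so Plotkin applies.
Compute d/(2d−n) = 11/5 ≈ 2.2000.
⌊d/(2d−n)⌋ = 2.
Plotkin bound: M ≤ 2·2 = 4.
Given |C| = 3, check: satisfied.
This |C| is below the Plotkin bound.


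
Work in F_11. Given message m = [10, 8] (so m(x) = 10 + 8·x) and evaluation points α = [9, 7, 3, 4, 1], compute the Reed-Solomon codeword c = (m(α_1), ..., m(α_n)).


c = [5, 0, 1, 9, 7]

Message polynomial: m(x) = 10 + 8·x (mod 11).
For each evaluation point α_i, compute m(α_i) mod 11:
  α_1 = 9: Horner steps 8 → 5, so m(9) = 5.
  α_2 = 7: Horner steps 8 → 0, so m(7) = 0.
  α_3 = 3: Horner steps 8 → 1, so m(3) = 1.
  α_4 = 4: Horner steps 8 → 9, so m(4) = 9.
  α_5 = 1: Horner steps 8 → 7, so m(1) = 7.
Codeword c = [5, 0, 1, 9, 7] ∈ F_11^5.


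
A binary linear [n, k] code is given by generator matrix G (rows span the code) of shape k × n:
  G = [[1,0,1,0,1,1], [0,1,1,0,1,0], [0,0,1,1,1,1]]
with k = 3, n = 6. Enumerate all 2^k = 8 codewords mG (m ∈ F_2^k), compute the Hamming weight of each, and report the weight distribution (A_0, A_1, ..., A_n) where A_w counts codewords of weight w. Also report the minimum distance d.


Weight distribution: A_0 = 1, A_2 = 1, A_3 = 3, A_4 = 2, A_5 = 1. Minimum distance d = 2.

Enumerate all 2^3 = 8 messages m ∈ F_2^3.
For each, compute codeword c = mG in F_2^6, then tally its weight.
  m = 000 → c = 000000, weight = 0.
  m = 100 → c = 101011, weight = 4.
  m = 010 → c = 011010, weight = 3.
  m = 110 → c = 110001, weight = 3.
  m = 001 → c = 001111, weight = 4.
  m = 101 → c = 100100, weight = 2.
  m = 011 → c = 010101, weight = 3.
  m = 111 → c = 111110, weight = 5.
Tally weights:
  weight 0: 1 codewords.
  weight 2: 1 codewords.
  weight 3: 3 codewords.
  weight 4: 2 codewords.
  weight 5: 1 codewords.
Minimum distance d = smallest w > 0 with A_w > 0 = 2.
Sanity: Σ A_w = 8 = 2^3 = 8 ✓.


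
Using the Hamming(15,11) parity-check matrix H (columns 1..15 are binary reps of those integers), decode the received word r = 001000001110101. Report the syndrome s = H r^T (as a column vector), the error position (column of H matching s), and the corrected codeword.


s = (1, 0, 0, 1)^T, error position = 9, corrected codeword c = 001000000110101

Compute s = H r^T mod 2 one row at a time:
  s_1 = 0 + 1 + 1 + 1 + 0 + 1 + 0 + 1 = 5 ≡ 1 (mod 2).
  s_2 = 0 + 0 + 0 + 0 + 0 + 1 + 0 + 1 = 2 ≡ 0 (mod 2).
  s_3 = 0 + 1 + 0 + 0 + 1 + 1 + 0 + 1 = 4 ≡ 0 (mod 2).
  s_4 = 0 + 1 + 0 + 0 + 1 + 1 + 1 + 1 = 5 ≡ 1 (mod 2).
s = (1, 0, 0, 1)^T — this equals column 9 of H (binary 1001), so error is at position 9.
Correct: flip bit 9 of r = 001000001110101 to get c = 001000000110101.


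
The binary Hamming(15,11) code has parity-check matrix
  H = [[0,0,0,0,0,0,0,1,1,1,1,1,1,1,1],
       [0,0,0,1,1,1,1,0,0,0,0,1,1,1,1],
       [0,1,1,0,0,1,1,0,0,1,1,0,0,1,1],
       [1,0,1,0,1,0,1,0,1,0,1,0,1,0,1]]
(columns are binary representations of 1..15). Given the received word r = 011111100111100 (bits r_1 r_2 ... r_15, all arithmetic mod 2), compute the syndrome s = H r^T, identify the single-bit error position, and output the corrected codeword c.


s = (0, 0, 0, 1)^T, error position = 1, corrected codeword c = 111111100111100

Compute s = H r^T mod 2 one row at a time:
  s_1 = 0 + 0 + 1 + 1 + 1 + 1 + 0 + 0 = 4 ≡ 0 (mod 2).
  s_2 = 1 + 1 + 1 + 1 + 1 + 1 + 0 + 0 = 6 ≡ 0 (mod 2).
  s_3 = 1 + 1 + 1 + 1 + 1 + 1 + 0 + 0 = 6 ≡ 0 (mod 2).
  s_4 = 0 + 1 + 1 + 1 + 0 + 1 + 1 + 0 = 5 ≡ 1 (mod 2).
s = (0, 0, 0, 1)^T — this equals column 1 of H (binary 0001), so error is at position 1.
Correct: flip bit 1 of r = 011111100111100 to get c = 111111100111100.


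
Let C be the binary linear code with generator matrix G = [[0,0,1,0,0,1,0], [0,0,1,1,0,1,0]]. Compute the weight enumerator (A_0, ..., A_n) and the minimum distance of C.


Weight distribution: A_0 = 1, A_1 = 1, A_2 = 1, A_3 = 1. Minimum distance d = 1.

Enumerate all 2^2 = 4 messages m ∈ F_2^2.
For each, compute codeword c = mG in F_2^7, then tally its weight.
  m = 00 → c = 0000000, weight = 0.
  m = 10 → c = 0010010, weight = 2.
  m = 01 → c = 0011010, weight = 3.
  m = 11 → c = 0001000, weight = 1.
Tally weights:
  weight 0: 1 codewords.
  weight 1: 1 codewords.
  weight 2: 1 codewords.
  weight 3: 1 codewords.
Minimum distance d = smallest w > 0 with A_w > 0 = 1.
Sanity: Σ A_w = 4 = 2^2 = 4 ✓.


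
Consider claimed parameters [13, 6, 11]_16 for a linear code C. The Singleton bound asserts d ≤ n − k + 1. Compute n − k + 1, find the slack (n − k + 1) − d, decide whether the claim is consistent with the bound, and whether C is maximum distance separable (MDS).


Singleton RHS = n − k + 1 = 8, slack = -3, bound violated (no such code; not MDS).

Singleton bound: d ≤ n − k + 1.
Here n = 13, k = 6, so n − k + 1 = 8.
Given d = 11, check d ≤ 8: NO.
Slack = (n − k + 1) − d = -3.
The slack is negative: d = 11 exceeds n − k + 1 = 8 by 3, so the Singleton bound is violated and no linear [13, 6, 11]_16 code can exist. In particular it is not MDS (MDS requires d = n − k + 1 exactly).
Description: the claimed parameters are [13, 6, 11]_16; such a code would be impossible (violates the Singleton bound).


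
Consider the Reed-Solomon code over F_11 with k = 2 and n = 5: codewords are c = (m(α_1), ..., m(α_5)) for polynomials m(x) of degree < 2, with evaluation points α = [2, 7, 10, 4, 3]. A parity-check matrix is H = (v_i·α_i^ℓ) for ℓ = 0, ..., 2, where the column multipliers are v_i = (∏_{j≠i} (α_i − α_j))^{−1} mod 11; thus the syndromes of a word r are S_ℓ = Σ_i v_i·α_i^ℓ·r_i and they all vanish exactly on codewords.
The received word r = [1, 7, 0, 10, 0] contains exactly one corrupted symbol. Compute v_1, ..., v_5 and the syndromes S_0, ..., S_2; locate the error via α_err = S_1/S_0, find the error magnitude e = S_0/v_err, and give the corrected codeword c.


S = (1, 10, 1), error at position 3, error magnitude e = 7, c = [1, 7, 4, 10, 0].

Step 1: column multipliers v_i = (∏_{j≠i}(α_i − α_j))^{−1} mod 11.
  i = 1 (α = 2): (2−7)(2−10)(2−4)(2−3) = (−5)·(−8)·(−2)·(−1) = 80 ≡ 3, so v_1 = 3^{−1} = 4 (mod 11).
  i = 2 (α = 7): (7−2)(7−10)(7−4)(7−3) = 5·(−3)·3·4 = −180 ≡ 7, so v_2 = 7^{−1} = 8 (mod 11).
  i = 3 (α = 10): (10−2)(10−7)(10−4)(10−3) = 8·3·6·7 = 1008 ≡ 7, so v_3 = 7^{−1} = 8 (mod 11).
  i = 4 (α = 4): (4−2)(4−7)(4−10)(4−3) = 2·(−3)·(−6)·1 = 36 ≡ 3, so v_4 = 3^{−1} = 4 (mod 11).
  i = 5 (α = 3): (3−2)(3−7)(3−10)(3−4) = 1·(−4)·(−7)·(−1) = −28 ≡ 5, so v_5 = 5^{−1} = 9 (mod 11).
  v = [4, 8, 8, 4, 9].
Step 2: syndromes of r = [1, 7, 0, 10, 0] (all sums mod 11).
  S_0 = Σ v_i r_i = 4·1 + 8·7 + 8·0 + 4·10 + 9·0 = 100 ≡ 1.
  S_1 = Σ v_i α_i r_i = 4·2·1 + 8·7·7 + 8·10·0 + 4·4·10 + 9·3·0 = 560 ≡ 10.
  α_i^2 mod 11 = [4, 5, 1, 5, 9].
  S_2 = Σ v_i α_i^2 r_i = 4·4·1 + 8·5·7 + 8·1·0 + 4·5·10 + 9·9·0 = 496 ≡ 1.
  S = (1, 10, 1) ≠ 0, so r is not a codeword (an error is present).
Step 3: locate the error. For a single error e at position i, S_ℓ = v_i·e·α_i^ℓ, so α_err = S_1/S_0.
  S_0^{−1} = 1^{−1} = 1 (mod 11), so α_err = 10·1 = 10 ≡ 10 = α_3. Error position i = 3.
  Consistency check: S_2/S_1 = 1·10 = 10 ≡ 10 = α_err ✓ (single-error assumption holds).
Step 4: error magnitude e = S_0/v_3 = S_0·∏_{j≠3}(α_3 − α_j) = 1·7 = 7 ≡ 7 (mod 11).
Step 5: correct position 3: c_3 = r_3 − e = 0 − 7 ≡ 4 (mod 11). Hence c = [1, 7, 4, 10, 0].
  Check: interpolating c through the α_i gives m(x) = 3 + 10·x (degree < 2) with m(α_i) = c_i for every i, so c is indeed a codeword.


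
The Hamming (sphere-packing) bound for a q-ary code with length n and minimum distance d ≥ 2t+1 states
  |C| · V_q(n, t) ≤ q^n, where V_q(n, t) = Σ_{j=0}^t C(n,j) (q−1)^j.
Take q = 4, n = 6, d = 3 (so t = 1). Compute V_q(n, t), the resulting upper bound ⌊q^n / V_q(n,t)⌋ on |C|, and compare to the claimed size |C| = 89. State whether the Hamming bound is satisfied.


V_q(n, t) = 19, q^n = 4096, Hamming bound = 215, |C| = 89 ≤ bound (satisfied).

Step 1: Compute V_q(n, t) = Σ_{j=0}^1 C(n, j) (q−1)^j.
  j = 0: C(6,0)·(3)^0 = 1·1 = 1.
  j = 1: C(6,1)·(3)^1 = 6·3 = 18.
  V_q(n, t) = 1 + 18 = 19.
Step 2: q^n = 4^6 = 4096.
Step 3: Hamming bound ⌊q^n / V_q(n,t)⌋ = ⌊4096/19⌋ = 215.
Step 4: Compare |C| = 89 to 215: satisfied.
The claimed |C| lies below the Hamming bound.


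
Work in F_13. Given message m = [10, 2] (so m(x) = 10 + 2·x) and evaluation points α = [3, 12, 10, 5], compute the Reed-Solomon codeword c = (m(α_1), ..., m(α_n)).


c = [3, 8, 4, 7]

Message polynomial: m(x) = 10 + 2·x (mod 13).
For each evaluation point α_i, compute m(α_i) mod 13:
  α_1 = 3: Horner steps 2 → 3, so m(3) = 3.
  α_2 = 12: Horner steps 2 → 8, so m(12) = 8.
  α_3 = 10: Horner steps 2 → 4, so m(10) = 4.
  α_4 = 5: Horner steps 2 → 7, so m(5) = 7.
Codeword c = [3, 8, 4, 7] ∈ F_13^4.


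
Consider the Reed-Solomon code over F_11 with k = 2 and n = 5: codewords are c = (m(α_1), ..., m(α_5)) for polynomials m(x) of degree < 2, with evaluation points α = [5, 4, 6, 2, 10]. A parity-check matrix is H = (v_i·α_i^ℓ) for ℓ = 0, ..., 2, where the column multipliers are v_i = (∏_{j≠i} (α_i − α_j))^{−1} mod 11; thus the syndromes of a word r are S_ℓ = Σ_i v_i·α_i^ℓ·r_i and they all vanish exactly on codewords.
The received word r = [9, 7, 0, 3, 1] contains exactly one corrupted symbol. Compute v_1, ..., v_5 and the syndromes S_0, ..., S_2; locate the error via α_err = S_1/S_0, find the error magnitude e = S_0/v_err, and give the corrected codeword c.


S = (5, 6, 5), error at position 5, error magnitude e = 4, c = [9, 7, 0, 3, 8].

Step 1: column multipliers v_i = (∏_{j≠i}(α_i − α_j))^{−1} mod 11.
  i = 1 (α = 5): (5−4)(5−6)(5−2)(5−10) = 1·(−1)·3·(−5) = 15 ≡ 4, so v_1 = 4^{−1} = 3 (mod 11).
  i = 2 (α = 4): (4−5)(4−6)(4−2)(4−10) = (−1)·(−2)·2·(−6) = −24 ≡ 9, so v_2 = 9^{−1} = 5 (mod 11).
  i = 3 (α = 6): (6−5)(6−4)(6−2)(6−10) = 1·2·4·(−4) = −32 ≡ 1, so v_3 = 1^{−1} = 1 (mod 11).
  i = 4 (α = 2): (2−5)(2−4)(2−6)(2−10) = (−3)·(−2)·(−4)·(−8) = 192 ≡ 5, so v_4 = 5^{−1} = 9 (mod 11).
  i = 5 (α = 10): (10−5)(10−4)(10−6)(10−2) = 5·6·4·8 = 960 ≡ 3, so v_5 = 3^{−1} = 4 (mod 11).
  v = [3, 5, 1, 9, 4].
Step 2: syndromes of r = [9, 7, 0, 3, 1] (all sums mod 11).
  S_0 = Σ v_i r_i = 3·9 + 5·7 + 1·0 + 9·3 + 4·1 = 93 ≡ 5.
  S_1 = Σ v_i α_i r_i = 3·5·9 + 5·4·7 + 1·6·0 + 9·2·3 + 4·10·1 = 369 ≡ 6.
  α_i^2 mod 11 = [3, 5, 3, 4, 1].
  S_2 = Σ v_i α_i^2 r_i = 3·3·9 + 5·5·7 + 1·3·0 + 9·4·3 + 4·1·1 = 368 ≡ 5.
  S = (5, 6, 5) ≠ 0, so r is not a codeword (an error is present).
Step 3: locate the error. For a single error e at position i, S_ℓ = v_i·e·α_i^ℓ, so α_err = S_1/S_0.
  S_0^{−1} = 5^{−1} = 9 (mod 11), so α_err = 6·9 = 54 ≡ 10 = α_5. Error position i = 5.
  Consistency check: S_2/S_1 = 5·2 = 10 ≡ 10 = α_err ✓ (single-error assumption holds).
Step 4: error magnitude e = S_0/v_5 = S_0·∏_{j≠5}(α_5 − α_j) = 5·3 = 15 ≡ 4 (mod 11).
Step 5: correct position 5: c_5 = r_5 − e = 1 − 4 ≡ 8 (mod 11). Hence c = [9, 7, 0, 3, 8].
  Check: interpolating c through the α_i gives m(x) = 10 + 2·x (degree < 2) with m(α_i) = c_i for every i, so c is indeed a codeword.


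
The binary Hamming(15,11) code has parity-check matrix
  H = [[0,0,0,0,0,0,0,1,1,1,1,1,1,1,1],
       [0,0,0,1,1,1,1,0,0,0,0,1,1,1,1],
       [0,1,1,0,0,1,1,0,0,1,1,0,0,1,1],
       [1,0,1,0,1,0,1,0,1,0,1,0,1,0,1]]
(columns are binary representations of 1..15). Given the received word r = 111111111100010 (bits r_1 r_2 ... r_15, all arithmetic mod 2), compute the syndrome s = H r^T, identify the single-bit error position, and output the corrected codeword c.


s = (0, 1, 0, 1)^T, error position = 5, corrected codeword c = 111101111100010

Compute s = H r^T mod 2 one row at a time:
  s_1 = 1 + 1 + 1 + 0 + 0 + 0 + 1 + 0 = 4 ≡ 0 (mod 2).
  s_2 = 1 + 1 + 1 + 1 + 0 + 0 + 1 + 0 = 5 ≡ 1 (mod 2).
  s_3 = 1 + 1 + 1 + 1 + 1 + 0 + 1 + 0 = 6 ≡ 0 (mod 2).
  s_4 = 1 + 1 + 1 + 1 + 1 + 0 + 0 + 0 = 5 ≡ 1 (mod 2).
s = (0, 1, 0, 1)^T — this equals column 5 of H (binary 0101), so error is at position 5.
Correct: flip bit 5 of r = 111111111100010 to get c = 111101111100010.


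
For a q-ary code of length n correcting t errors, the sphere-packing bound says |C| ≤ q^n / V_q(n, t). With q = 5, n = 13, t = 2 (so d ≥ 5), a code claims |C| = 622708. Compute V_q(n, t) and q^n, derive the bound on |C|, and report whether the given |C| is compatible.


V_q(n, t) = 1301, q^n = 1220703125, Hamming bound = 938280, |C| = 622708 ≤ bound (satisfied).

Step 1: Compute V_q(n, t) = Σ_{j=0}^2 C(n, j) (q−1)^j.
  j = 0: C(13,0)·(4)^0 = 1·1 = 1.
  j = 1: C(13,1)·(4)^1 = 13·4 = 52.
  j = 2: C(13,2)·(4)^2 = 78·16 = 1248.
  V_q(n, t) = 1 + 52 + 1248 = 1301.
Step 2: q^n = 5^13 = 1220703125.
Step 3: Hamming bound ⌊q^n / V_q(n,t)⌋ = ⌊1220703125/1301⌋ = 938280.
Step 4: Compare |C| = 622708 to 938280: satisfied.
The claimed |C| lies below the Hamming bound.


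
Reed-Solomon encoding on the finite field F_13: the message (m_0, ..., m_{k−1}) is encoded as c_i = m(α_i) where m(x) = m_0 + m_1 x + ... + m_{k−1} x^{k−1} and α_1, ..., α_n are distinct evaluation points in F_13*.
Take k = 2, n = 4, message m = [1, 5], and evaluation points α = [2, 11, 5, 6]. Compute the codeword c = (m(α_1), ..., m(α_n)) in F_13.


c = [11, 4, 0, 5]

Message polynomial: m(x) = 1 + 5·x (mod 13).
For each evaluation point α_i, compute m(α_i) mod 13:
  α_1 = 2: Horner steps 5 → 11, so m(2) = 11.
  α_2 = 11: Horner steps 5 → 4, so m(11) = 4.
  α_3 = 5: Horner steps 5 → 0, so m(5) = 0.
  α_4 = 6: Horner steps 5 → 5, so m(6) = 5.
Codeword c = [11, 4, 0, 5] ∈ F_13^4.


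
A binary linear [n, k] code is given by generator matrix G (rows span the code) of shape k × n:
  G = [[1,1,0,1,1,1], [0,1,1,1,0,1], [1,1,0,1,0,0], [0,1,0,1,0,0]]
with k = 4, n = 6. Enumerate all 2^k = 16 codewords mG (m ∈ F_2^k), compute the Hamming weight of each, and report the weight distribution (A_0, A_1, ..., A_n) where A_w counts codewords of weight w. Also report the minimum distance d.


Weight distribution: A_0 = 1, A_1 = 1, A_2 = 4, A_3 = 4, A_4 = 3, A_5 = 3. Minimum distance d = 1.

Enumerate all 2^4 = 16 messages m ∈ F_2^4.
For each, compute codeword c = mG in F_2^6, then tally its weight.
  m = 0000 → c = 000000, weight = 0.
  m = 1000 → c = 110111, weight = 5.
  m = 0100 → c = 011101, weight = 4.
  m = 1100 → c = 101010, weight = 3.
  m = 0010 → c = 110100, weight = 3.
  m = 1010 → c = 000011, weight = 2.
  m = 0110 → c = 101001, weight = 3.
  m = 1110 → c = 011110, weight = 4.
  m = 0001 → c = 010100, weight = 2.
  m = 1001 → c = 100011, weight = 3.
  m = 0101 → c = 001001, weight = 2.
  m = 1101 → c = 111110, weight = 5.
  m = 0011 → c = 100000, weight = 1.
  m = 1011 → c = 010111, weight = 4.
  m = 0111 → c = 111101, weight = 5.
  m = 1111 → c = 001010, weight = 2.
Tally weights:
  weight 0: 1 codewords.
  weight 1: 1 codewords.
  weight 2: 4 codewords.
  weight 3: 4 codewords.
  weight 4: 3 codewords.
  weight 5: 3 codewords.
Minimum distance d = smallest w > 0 with A_w > 0 = 1.
Sanity: Σ A_w = 16 = 2^4 = 16 ✓.


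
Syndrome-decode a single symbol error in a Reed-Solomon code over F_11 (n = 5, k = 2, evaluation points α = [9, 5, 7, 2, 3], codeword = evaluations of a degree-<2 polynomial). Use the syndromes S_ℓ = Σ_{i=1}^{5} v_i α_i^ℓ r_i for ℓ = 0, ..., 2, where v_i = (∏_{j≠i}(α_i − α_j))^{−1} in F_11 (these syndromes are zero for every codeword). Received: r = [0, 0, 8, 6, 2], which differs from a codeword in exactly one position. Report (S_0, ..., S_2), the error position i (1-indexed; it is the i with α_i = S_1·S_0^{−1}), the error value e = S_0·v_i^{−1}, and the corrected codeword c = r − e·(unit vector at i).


S = (7, 2, 10), error at position 2, error magnitude e = 6, c = [0, 5, 8, 6, 2].

Step 1: column multipliers v_i = (∏_{j≠i}(α_i − α_j))^{−1} mod 11.
  i = 1 (α = 9): (9−5)(9−7)(9−2)(9−3) = 4·2·7·6 = 336 ≡ 6, so v_1 = 6^{−1} = 2 (mod 11).
  i = 2 (α = 5): (5−9)(5−7)(5−2)(5−3) = (−4)·(−2)·3·2 = 48 ≡ 4, so v_2 = 4^{−1} = 3 (mod 11).
  i = 3 (α = 7): (7−9)(7−5)(7−2)(7−3) = (−2)·2·5·4 = −80 ≡ 8, so v_3 = 8^{−1} = 7 (mod 11).
  i = 4 (α = 2): (2−9)(2−5)(2−7)(2−3) = (−7)·(−3)·(−5)·(−1) = 105 ≡ 6, so v_4 = 6^{−1} = 2 (mod 11).
  i = 5 (α = 3): (3−9)(3−5)(3−7)(3−2) = (−6)·(−2)·(−4)·1 = −48 ≡ 7, so v_5 = 7^{−1} = 8 (mod 11).
  v = [2, 3, 7, 2, 8].
Step 2: syndromes of r = [0, 0, 8, 6, 2] (all sums mod 11).
  S_0 = Σ v_i r_i = 2·0 + 3·0 + 7·8 + 2·6 + 8·2 = 84 ≡ 7.
  S_1 = Σ v_i α_i r_i = 2·9·0 + 3·5·0 + 7·7·8 + 2·2·6 + 8·3·2 = 464 ≡ 2.
  α_i^2 mod 11 = [4, 3, 5, 4, 9].
  S_2 = Σ v_i α_i^2 r_i = 2·4·0 + 3·3·0 + 7·5·8 + 2·4·6 + 8·9·2 = 472 ≡ 10.
  S = (7, 2, 10) ≠ 0, so r is not a codeword (an error is present).
Step 3: locate the error. For a single error e at position i, S_ℓ = v_i·e·α_i^ℓ, so α_err = S_1/S_0.
  S_0^{−1} = 7^{−1} = 8 (mod 11), so α_err = 2·8 = 16 ≡ 5 = α_2. Error position i = 2.
  Consistency check: S_2/S_1 = 10·6 = 60 ≡ 5 = α_err ✓ (single-error assumption holds).
Step 4: error magnitude e = S_0/v_2 = S_0·∏_{j≠2}(α_2 − α_j) = 7·4 = 28 ≡ 6 (mod 11).
Step 5: correct position 2: c_2 = r_2 − e = 0 − 6 ≡ 5 (mod 11). Hence c = [0, 5, 8, 6, 2].
  Check: interpolating c through the α_i gives m(x) = 3 + 7·x (degree < 2) with m(α_i) = c_i for every i, so c is indeed a codeword.


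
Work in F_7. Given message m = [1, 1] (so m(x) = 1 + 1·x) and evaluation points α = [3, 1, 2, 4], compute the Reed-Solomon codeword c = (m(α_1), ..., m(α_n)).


c = [4, 2, 3, 5]

Message polynomial: m(x) = 1 + 1·x (mod 7).
For each evaluation point α_i, compute m(α_i) mod 7:
  α_1 = 3: Horner steps 1 → 4, so m(3) = 4.
  α_2 = 1: Horner steps 1 → 2, so m(1) = 2.
  α_3 = 2: Horner steps 1 → 3, so m(2) = 3.
  α_4 = 4: Horner steps 1 → 5, so m(4) = 5.
Codeword c = [4, 2, 3, 5] ∈ F_7^4.


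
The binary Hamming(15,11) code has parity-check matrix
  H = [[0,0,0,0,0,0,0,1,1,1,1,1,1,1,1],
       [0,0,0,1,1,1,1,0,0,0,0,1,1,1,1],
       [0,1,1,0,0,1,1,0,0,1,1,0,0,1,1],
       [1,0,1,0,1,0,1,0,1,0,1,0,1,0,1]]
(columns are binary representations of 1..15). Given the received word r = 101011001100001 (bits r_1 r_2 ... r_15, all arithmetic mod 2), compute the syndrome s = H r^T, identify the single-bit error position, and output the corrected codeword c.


s = (1, 1, 0, 1)^T, error position = 13, corrected codeword c = 101011001100101

Compute s = H r^T mod 2 one row at a time:
  s_1 = 0 + 1 + 1 + 0 + 0 + 0 + 0 + 1 = 3 ≡ 1 (mod 2).
  s_2 = 0 + 1 + 1 + 0 + 0 + 0 + 0 + 1 = 3 ≡ 1 (mod 2).
  s_3 = 0 + 1 + 1 + 0 + 1 + 0 + 0 + 1 = 4 ≡ 0 (mod 2).
  s_4 = 1 + 1 + 1 + 0 + 1 + 0 + 0 + 1 = 5 ≡ 1 (mod 2).
s = (1, 1, 0, 1)^T — this equals column 13 of H (binary 1101), so error is at position 13.
Correct: flip bit 13 of r = 101011001100001 to get c = 101011001100101.


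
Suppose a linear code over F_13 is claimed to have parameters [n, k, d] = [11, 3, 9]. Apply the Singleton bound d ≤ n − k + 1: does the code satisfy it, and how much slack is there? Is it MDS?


Singleton RHS = n − k + 1 = 9, slack = 0, bound satisfied, MDS.

Singleton bound: d ≤ n − k + 1.
Here n = 11, k = 3, so n − k + 1 = 9.
Given d = 9, check d ≤ 9: YES.
Slack = (n − k + 1) − d = 0.
The code is MDS (slack = 0).
Description: the claimed parameters are [11, 3, 9]_13; such a code would be MDS (meets Singleton bound).


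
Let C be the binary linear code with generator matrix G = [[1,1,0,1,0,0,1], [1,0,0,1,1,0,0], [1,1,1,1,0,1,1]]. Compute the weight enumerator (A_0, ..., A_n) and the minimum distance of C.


Weight distribution: A_0 = 1, A_2 = 1, A_3 = 2, A_4 = 1, A_5 = 2, A_6 = 1. Minimum distance d = 2.

Enumerate all 2^3 = 8 messages m ∈ F_2^3.
For each, compute codeword c = mG in F_2^7, then tally its weight.
  m = 000 → c = 0000000, weight = 0.
  m = 100 → c = 1101001, weight = 4.
  m = 010 → c = 1001100, weight = 3.
  m = 110 → c = 0100101, weight = 3.
  m = 001 → c = 1111011, weight = 6.
  m = 101 → c = 0010010, weight = 2.
  m = 011 → c = 0110111, weight = 5.
  m = 111 → c = 1011110, weight = 5.
Tally weights:
  weight 0: 1 codewords.
  weight 2: 1 codewords.
  weight 3: 2 codewords.
  weight 4: 1 codewords.
  weight 5: 2 codewords.
  weight 6: 1 codewords.
Minimum distance d = smallest w > 0 with A_w > 0 = 2.
Sanity: Σ A_w = 8 = 2^3 = 8 ✓.
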